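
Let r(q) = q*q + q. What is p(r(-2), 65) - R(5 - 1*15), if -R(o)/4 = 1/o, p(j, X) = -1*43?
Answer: -217/5 ≈ -43.400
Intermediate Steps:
r(q) = q + q² (r(q) = q² + q = q + q²)
p(j, X) = -43
R(o) = -4/o
p(r(-2), 65) - R(5 - 1*15) = -43 - (-4)/(5 - 1*15) = -43 - (-4)/(5 - 15) = -43 - (-4)/(-10) = -43 - (-4)*(-1)/10 = -43 - 1*⅖ = -43 - ⅖ = -217/5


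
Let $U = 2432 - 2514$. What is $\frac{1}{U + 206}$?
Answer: $\frac{1}{124} \approx 0.0080645$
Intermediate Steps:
$U = -82$ ($U = 2432 - 2514 = -82$)
$\frac{1}{U + 206} = \frac{1}{-82 + 206} = \frac{1}{124}$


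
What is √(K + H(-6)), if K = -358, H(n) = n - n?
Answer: I*√358 ≈ 18.921*I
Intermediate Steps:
H(n) = 0
√(K + H(-6)) = √(-358 + 0) = √(-358) = I*√358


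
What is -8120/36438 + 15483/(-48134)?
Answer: -477508817/876953346 ≈ -0.54451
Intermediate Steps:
-8120/36438 + 15483/(-48134) = -8120*1/36438 + 15483*(-1/48134) = -4060/18219 - 15483/48134 = -477508817/876953346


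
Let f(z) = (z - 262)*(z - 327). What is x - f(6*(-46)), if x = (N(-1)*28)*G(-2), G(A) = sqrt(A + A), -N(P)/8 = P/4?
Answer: -324414 + 112*I ≈ -3.2441e+5 + 112.0*I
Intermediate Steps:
N(P) = -2*P (N(P) = -8*P/4 = -2*P)
f(z) = (-327 + z)*(-262 + z) (f(z) = (-262 + z)*(-327 + z) = (-327 + z)*(-262 + z))
G(A) = sqrt(2)*sqrt(A) (G(A) = sqrt(2*A) = sqrt(2)*sqrt(A))
x = 112*I (x = (-2*(-1)*28)*(sqrt(2)*sqrt(-2)) = (2*28)*(sqrt(2)*(I*sqrt(2))) = 56*(2*I) = 112*I ≈ 112.0*I)
x - f(6*(-46)) = 112*I - (85674 + (6*(-46))**2 - 3534*(-46)) = 112*I - (85674 + (-276)**2 - 589*(-276)) = 112*I - (85674 + 76176 + 162564) = 112*I - 1*324414 = 112*I - 324414 = -324414 + 112*I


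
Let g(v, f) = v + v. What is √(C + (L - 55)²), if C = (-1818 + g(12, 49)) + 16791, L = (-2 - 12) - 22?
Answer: √23278 ≈ 152.57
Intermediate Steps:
g(v, f) = 2*v
L = -36 (L = -14 - 22 = -36)
C = 14997 (C = (-1818 + 2*12) + 16791 = (-1818 + 24) + 16791 = -1794 + 16791 = 14997)
√(C + (L - 55)²) = √(14997 + (-36 - 55)²) = √(14997 + (-91)²) = √(14997 + 8281) = √23278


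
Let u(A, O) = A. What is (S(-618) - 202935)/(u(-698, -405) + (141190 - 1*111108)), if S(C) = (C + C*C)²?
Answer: 145394062701/29384 ≈ 4.9481e+6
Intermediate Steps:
S(C) = (C + C²)²
(S(-618) - 202935)/(u(-698, -405) + (141190 - 1*111108)) = ((-618)²*(1 - 618)² - 202935)/(-698 + (141190 - 1*111108)) = (381924*(-617)² - 202935)/(-698 + (141190 - 111108)) = (381924*380689 - 202935)/(-698 + 30082) = (145394265636 - 202935)/29384 = 145394062701*(1/29384) = 145394062701/29384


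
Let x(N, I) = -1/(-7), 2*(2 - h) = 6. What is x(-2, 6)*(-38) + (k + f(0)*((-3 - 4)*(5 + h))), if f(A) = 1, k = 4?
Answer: -206/7 ≈ -29.429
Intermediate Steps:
h = -1 (h = 2 - 1/2*6 = 2 - 3 = -1)
x(N, I) = 1/7 (x(N, I) = -1*(-1/7) = 1/7)
x(-2, 6)*(-38) + (k + f(0)*((-3 - 4)*(5 + h))) = (1/7)*(-38) + (4 + 1*((-3 - 4)*(5 - 1))) = -38/7 + (4 + 1*(-7*4)) = -38/7 + (4 + 1*(-28)) = -38/7 + (4 - 28) = -38/7 - 24 = -206/7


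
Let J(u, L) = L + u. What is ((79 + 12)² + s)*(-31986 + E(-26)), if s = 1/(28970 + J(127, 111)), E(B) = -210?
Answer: -648941097667/2434 ≈ -2.6662e+8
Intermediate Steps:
s = 1/29208 (s = 1/(28970 + (111 + 127)) = 1/(28970 + 238) = 1/29208 ≈ 3.4237e-5)
((79 + 12)² + s)*(-31986 + E(-26)) = ((79 + 12)² + 1/29208)*(-31986 - 210) = (91² + 1/29208)*(-32196) = (8281 + 1/29208)*(-32196) = (241871449/29208)*(-32196) = -648941097667/2434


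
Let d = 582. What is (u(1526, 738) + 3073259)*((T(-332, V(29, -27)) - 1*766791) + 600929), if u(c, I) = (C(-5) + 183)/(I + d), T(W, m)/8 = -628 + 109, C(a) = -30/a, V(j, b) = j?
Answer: -114949357593161/220 ≈ -5.2250e+11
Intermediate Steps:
T(W, m) = -4152 (T(W, m) = 8*(-628 + 109) = 8*(-519) = -4152)
u(c, I) = 189/(582 + I) (u(c, I) = (-30/(-5) + 183)/(I + 582) = (-30*(-1/5) + 183)/(582 + I) = (6 + 183)/(582 + I) = 189/(582 + I))
(u(1526, 738) + 3073259)*((T(-332, V(29, -27)) - 1*766791) + 600929) = (189/(582 + 738) + 3073259)*((-4152 - 1*766791) + 600929) = (189/1320 + 3073259)*((-4152 - 766791) + 600929) = (189*(1/1320) + 3073259)*(-770943 + 600929) = (63/440 + 3073259)*(-170014) = (1352234023/440)*(-170014) = -114949357593161/220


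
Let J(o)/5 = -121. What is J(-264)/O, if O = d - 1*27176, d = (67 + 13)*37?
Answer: 605/24216 ≈ 0.024983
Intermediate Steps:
J(o) = -605 (J(o) = 5*(-121) = -605)
d = 2960 (d = 80*37 = 2960)
O = -24216 (O = 2960 - 1*27176 = 2960 - 27176 = -24216)
J(-264)/O = -605/(-24216) = -605*(-1/24216) = 605/24216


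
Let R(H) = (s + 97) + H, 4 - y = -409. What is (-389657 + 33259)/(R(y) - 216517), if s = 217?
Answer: 178199/107895 ≈ 1.6516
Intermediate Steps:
y = 413 (y = 4 - 1*(-409) = 4 + 409 = 413)
R(H) = 314 + H (R(H) = (217 + 97) + H = 314 + H)
(-389657 + 33259)/(R(y) - 216517) = (-389657 + 33259)/((314 + 413) - 216517) = -356398/(727 - 216517) = -356398/(-215790) = -356398*(-1/215790) = 178199/107895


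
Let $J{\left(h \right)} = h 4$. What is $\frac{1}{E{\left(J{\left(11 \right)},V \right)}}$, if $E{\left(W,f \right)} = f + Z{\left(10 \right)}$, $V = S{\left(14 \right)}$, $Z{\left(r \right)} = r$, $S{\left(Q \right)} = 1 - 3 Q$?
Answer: $- \frac{1}{31} \approx -0.032258$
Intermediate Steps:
$J{\left(h \right)} = 4 h$
$V = -41$ ($V = 1 - 42 = -41$)
$E{\left(W,f \right)} = 10 + f$ ($E{\left(W,f \right)} = f + 10 = 10 + f$)
$\frac{1}{E{\left(J{\left(11 \right)},V \right)}} = \frac{1}{10 - 41} = \frac{1}{-31} = - \frac{1}{31}$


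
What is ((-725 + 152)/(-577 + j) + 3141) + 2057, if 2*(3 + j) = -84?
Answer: 3233729/622 ≈ 5198.9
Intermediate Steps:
j = -45 (j = -3 + (1/2)*(-84) = -3 - 42 = -45)
((-725 + 152)/(-577 + j) + 3141) + 2057 = ((-725 + 152)/(-577 - 45) + 3141) + 2057 = (-573/(-622) + 3141) + 2057 = (-573*(-1/622) + 3141) + 2057 = (573/622 + 3141) + 2057 = 1954275/622 + 2057 = 3233729/622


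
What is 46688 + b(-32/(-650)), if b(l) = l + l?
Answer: 15173632/325 ≈ 46688.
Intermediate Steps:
b(l) = 2*l
46688 + b(-32/(-650)) = 46688 + 2*(-32/(-650)) = 46688 + 2*(-32*(-1/650)) = 46688 + 2*(16/325) = 46688 + 32/325 = 15173632/325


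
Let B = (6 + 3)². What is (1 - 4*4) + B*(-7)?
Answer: -582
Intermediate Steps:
B = 81 (B = 9² = 81)
(1 - 4*4) + B*(-7) = (1 - 4*4) + 81*(-7) = (1 - 16) - 567 = -15 - 567 = -582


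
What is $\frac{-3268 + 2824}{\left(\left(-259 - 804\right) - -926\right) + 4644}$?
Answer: $- \frac{444}{4507} \approx -0.098513$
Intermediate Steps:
$\frac{-3268 + 2824}{\left(\left(-259 - 804\right) - -926\right) + 4644} = - \frac{444}{\left(\left(-259 - 804\right) + 926\right) + 4644} = - \frac{444}{\left(-1063 + 926\right) + 4644} = - \frac{444}{-137 + 4644} = - \frac{444}{4507}$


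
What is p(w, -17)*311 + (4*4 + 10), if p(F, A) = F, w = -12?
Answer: -3706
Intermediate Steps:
p(w, -17)*311 + (4*4 + 10) = -12*311 + (4*4 + 10) = -3732 + (16 + 10) = -3732 + 26 = -3706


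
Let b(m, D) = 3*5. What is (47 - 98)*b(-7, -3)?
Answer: -765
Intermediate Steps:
b(m, D) = 15
(47 - 98)*b(-7, -3) = (47 - 98)*15 = -51*15 = -765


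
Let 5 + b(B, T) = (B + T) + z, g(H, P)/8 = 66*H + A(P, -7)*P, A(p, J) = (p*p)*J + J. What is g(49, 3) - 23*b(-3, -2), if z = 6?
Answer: 24284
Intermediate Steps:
A(p, J) = J + J*p² (A(p, J) = p²*J + J = J*p² + J = J + J*p²)
g(H, P) = 528*H + 8*P*(-7 - 7*P²) (g(H, P) = 8*(66*H + (-7*(1 + P²))*P) = 8*(66*H + (-7 - 7*P²)*P) = 8*(66*H + P*(-7 - 7*P²)) = 528*H + 8*P*(-7 - 7*P²))
b(B, T) = 1 + B + T (b(B, T) = -5 + ((B + T) + 6) = -5 + (6 + B + T) = 1 + B + T)
g(49, 3) - 23*b(-3, -2) = (-56*3 - 56*3³ + 528*49) - 23*(1 - 3 - 2) = (-168 - 56*27 + 25872) - 23*(-4) = (-168 - 1512 + 25872) + 92 = 24192 + 92 = 24284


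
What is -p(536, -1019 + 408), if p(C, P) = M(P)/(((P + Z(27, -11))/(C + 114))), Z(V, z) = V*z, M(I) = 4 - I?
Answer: 199875/454 ≈ 440.25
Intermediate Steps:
p(C, P) = (4 - P)*(114 + C)/(-297 + P) (p(C, P) = (4 - P)/(((P + 27*(-11))/(C + 114))) = (4 - P)/(((P - 297)/(114 + C))) = (4 - P)/(((-297 + P)/(114 + C))) = (4 - P)*((114 + C)/(-297 + P)) = (4 - P)*(114 + C)/(-297 + P))
-p(536, -1019 + 408) = -(-1)*(-4 + (-1019 + 408))*(114 + 536)/(-297 + (-1019 + 408)) = -(-1)*(-4 - 611)*650/(-297 - 611) = -(-1)*(-615)*650/(-908) = -(-1)*(-1)*(-615)*650/908 = -1*(-199875/454) = 199875/454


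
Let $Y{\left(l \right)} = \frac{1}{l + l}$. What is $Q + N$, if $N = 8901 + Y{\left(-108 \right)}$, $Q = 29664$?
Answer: $\frac{8330039}{216} \approx 38565.0$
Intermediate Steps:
$Y{\left(l \right)} = \frac{1}{2 l}$
$N = \frac{1922615}{216}$ ($N = 8901 + \frac{1}{2 \left(-108\right)} = 8901 + \frac{1}{2} \left(- \frac{1}{108}\right) = 8901 - \frac{1}{216} = \frac{1922615}{216} \approx 8901.0$)
$Q + N = 29664 + \frac{1922615}{216} = \frac{8330039}{216}$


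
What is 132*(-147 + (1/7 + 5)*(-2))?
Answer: -145332/7 ≈ -20762.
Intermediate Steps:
132*(-147 + (1/7 + 5)*(-2)) = 132*(-147 + (36/7)*(-2)) = 132*(-147 - 72/7) = 132*(-1101/7) = -145332/7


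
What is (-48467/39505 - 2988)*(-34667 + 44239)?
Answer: -1130351803804/39505 ≈ -2.8613e+7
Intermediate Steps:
(-48467/39505 - 2988)*(-34667 + 44239) = (-48467*1/39505 - 2988)*9572 = (-48467/39505 - 2988)*9572 = -118089407/39505*9572 = -1130351803804/39505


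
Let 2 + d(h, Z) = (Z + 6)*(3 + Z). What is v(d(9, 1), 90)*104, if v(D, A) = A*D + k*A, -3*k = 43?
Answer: 109200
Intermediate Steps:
k = -43/3 (k = -⅓*43 = -43/3 ≈ -14.333)
d(h, Z) = -2 + (3 + Z)*(6 + Z) (d(h, Z) = -2 + (Z + 6)*(3 + Z) = -2 + (6 + Z)*(3 + Z) = -2 + (3 + Z)*(6 + Z))
v(D, A) = -43*A/3 + A*D (v(D, A) = A*D - 43*A/3 = -43*A/3 + A*D)
v(d(9, 1), 90)*104 = ((⅓)*90*(-43 + 3*(16 + 1² + 9*1)))*104 = ((⅓)*90*(-43 + 3*(16 + 1 + 9)))*104 = ((⅓)*90*(-43 + 3*26))*104 = ((⅓)*90*(-43 + 78))*104 = ((⅓)*90*35)*104 = 1050*104 = 109200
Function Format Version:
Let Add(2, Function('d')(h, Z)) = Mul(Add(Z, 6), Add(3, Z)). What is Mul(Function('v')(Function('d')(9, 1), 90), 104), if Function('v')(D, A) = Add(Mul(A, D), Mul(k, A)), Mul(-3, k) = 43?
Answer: 109200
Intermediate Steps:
k = Rational(-43, 3) (k = Mul(Rational(-1, 3), 43) = Rational(-43, 3) ≈ -14.333)
Function('d')(h, Z) = Add(-2, Mul(Add(3, Z), Add(6, Z))) (Function('d')(h, Z) = Add(-2, Mul(Add(Z, 6), Add(3, Z))) = Add(-2, Mul(Add(6, Z), Add(3, Z))) = Add(-2, Mul(Add(3, Z), Add(6, Z))))
Function('v')(D, A) = Add(Mul(Rational(-43, 3), A), Mul(A, D)) (Function('v')(D, A) = Add(Mul(A, D), Mul(Rational(-43, 3), A)) = Add(Mul(Rational(-43, 3), A), Mul(A, D)))
Mul(Function('v')(Function('d')(9, 1), 90), 104) = Mul(Mul(Rational(1, 3), 90, Add(-43, Mul(3, Add(16, Pow(1, 2), Mul(9, 1))))), 104) = Mul(Mul(Rational(1, 3), 90, Add(-43, Mul(3, Add(16, 1, 9)))), 104) = Mul(Mul(Rational(1, 3), 90, Add(-43, Mul(3, 26))), 104) = Mul(Mul(Rational(1, 3), 90, Add(-43, 78)), 104) = Mul(Mul(Rational(1, 3), 90, 35), 104) = Mul(1050, 104) = 109200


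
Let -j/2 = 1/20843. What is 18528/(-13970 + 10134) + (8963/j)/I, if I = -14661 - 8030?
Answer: 178946151407/43521338 ≈ 4111.7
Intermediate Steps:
j = -2/20843 ≈ -9.5955e-5
I = -22691
18528/(-13970 + 10134) + (8963/j)/I = 18528/(-13970 + 10134) + (8963/(-2/20843))/(-22691) = 18528/(-3836) + (8963*(-20843/2))*(-1/22691) = 18528*(-1/3836) - 186815809/2*(-1/22691) = -4632/959 + 186815809/45382 = 178946151407/43521338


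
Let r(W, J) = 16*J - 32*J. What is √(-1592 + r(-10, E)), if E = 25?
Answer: 2*I*√498 ≈ 44.632*I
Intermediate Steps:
r(W, J) = -16*J
√(-1592 + r(-10, E)) = √(-1592 - 16*25) = √(-1592 - 400) = √(-1992) = 2*I*√498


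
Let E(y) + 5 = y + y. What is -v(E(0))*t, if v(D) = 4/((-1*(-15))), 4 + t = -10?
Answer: 56/15 ≈ 3.7333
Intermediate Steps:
t = -14 (t = -4 - 10 = -14)
E(y) = -5 + 2*y (E(y) = -5 + (y + y) = -5 + 2*y)
v(D) = 4/15
-v(E(0))*t = -4*(-14)/15 = -1*(-56/15) = 56/15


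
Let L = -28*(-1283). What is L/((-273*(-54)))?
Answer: 2566/1053 ≈ 2.4368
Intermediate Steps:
L = 35924
L/((-273*(-54))) = 35924/((-273*(-54))) = 35924/14742 = 35924*(1/14742) = 2566/1053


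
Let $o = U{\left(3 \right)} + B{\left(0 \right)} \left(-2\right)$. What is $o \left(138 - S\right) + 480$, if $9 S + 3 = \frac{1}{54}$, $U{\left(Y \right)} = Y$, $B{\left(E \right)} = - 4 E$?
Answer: $\frac{144989}{162} \approx 894.99$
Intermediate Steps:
$S = - \frac{161}{486}$ ($S = - \frac{1}{3} + \frac{1}{9 \cdot 54} = - \frac{1}{3} + \frac{1}{9} \cdot \frac{1}{54} = - \frac{1}{3} + \frac{1}{486} = - \frac{161}{486} \approx -0.33128$)
$o = 3$ ($o = 3 + \left(-4\right) 0 \left(-2\right) = 3 + 0 \left(-2\right) = 3 + 0 = 3$)
$o \left(138 - S\right) + 480 = 3 \left(138 - - \frac{161}{486}\right) + 480 = 3 \left(138 + \frac{161}{486}\right) + 480 = 3 \cdot \frac{67229}{486} + 480 = \frac{67229}{162} + 480 = \frac{144989}{162}$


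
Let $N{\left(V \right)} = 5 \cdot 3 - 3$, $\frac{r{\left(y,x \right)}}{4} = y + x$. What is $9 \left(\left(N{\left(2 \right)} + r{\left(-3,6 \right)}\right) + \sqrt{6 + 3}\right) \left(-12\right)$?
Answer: $-2916$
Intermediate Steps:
$r{\left(y,x \right)} = 4 x + 4 y$ ($r{\left(y,x \right)} = 4 \left(y + x\right) = 4 \left(x + y\right) = 4 x + 4 y$)
$N{\left(V \right)} = 12$ ($N{\left(V \right)} = 15 - 3 = 12$)
$9 \left(\left(N{\left(2 \right)} + r{\left(-3,6 \right)}\right) + \sqrt{6 + 3}\right) \left(-12\right) = 9 \left(\left(12 + \left(4 \cdot 6 + 4 \left(-3\right)\right)\right) + \sqrt{6 + 3}\right) \left(-12\right) = 9 \left(\left(12 + \left(24 - 12\right)\right) + \sqrt{9}\right) \left(-12\right) = 9 \left(\left(12 + 12\right) + 3\right) \left(-12\right) = 9 \left(24 + 3\right) \left(-12\right) = 9 \cdot 27 \left(-12\right) = 243 \left(-12\right) = -2916$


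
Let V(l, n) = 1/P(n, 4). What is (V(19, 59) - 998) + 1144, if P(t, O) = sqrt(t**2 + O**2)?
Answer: 146 + sqrt(3497)/3497 ≈ 146.02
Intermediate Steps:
P(t, O) = sqrt(O**2 + t**2)
V(l, n) = 1/sqrt(16 + n**2) (V(l, n) = 1/(sqrt(4**2 + n**2)) = 1/(sqrt(16 + n**2)) = 1/sqrt(16 + n**2))
(V(19, 59) - 998) + 1144 = (1/sqrt(16 + 59**2) - 998) + 1144 = (1/sqrt(16 + 3481) - 998) + 1144 = (1/sqrt(3497) - 998) + 1144 = (sqrt(3497)/3497 - 998) + 1144 = (-998 + sqrt(3497)/3497) + 1144 = 146 + sqrt(3497)/3497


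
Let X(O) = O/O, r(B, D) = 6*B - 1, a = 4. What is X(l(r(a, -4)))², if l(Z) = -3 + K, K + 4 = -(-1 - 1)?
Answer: 1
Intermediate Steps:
K = -2 (K = -4 - (-1 - 1) = -4 - 1*(-2) = -4 + 2 = -2)
r(B, D) = -1 + 6*B
l(Z) = -5 (l(Z) = -3 - 2 = -5)
X(O) = 1
X(l(r(a, -4)))² = 1² = 1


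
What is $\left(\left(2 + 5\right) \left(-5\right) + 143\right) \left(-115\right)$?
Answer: $-12420$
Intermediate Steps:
$\left(\left(2 + 5\right) \left(-5\right) + 143\right) \left(-115\right) = \left(7 \left(-5\right) + 143\right) \left(-115\right) = \left(-35 + 143\right) \left(-115\right) = 108 \left(-115\right) = -12420$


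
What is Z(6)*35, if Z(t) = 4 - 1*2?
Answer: 70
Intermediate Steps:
Z(t) = 2 (Z(t) = 4 - 2 = 2)
Z(6)*35 = 2*35 = 70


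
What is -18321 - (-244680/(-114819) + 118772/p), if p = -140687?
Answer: -98656601438835/5384513551 ≈ -18322.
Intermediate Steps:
-18321 - (-244680/(-114819) + 118772/p) = -18321 - (-244680/(-114819) + 118772/(-140687)) = -18321 - (-244680*(-1/114819) + 118772*(-1/140687)) = -18321 - (81560/38273 - 118772/140687) = -18321 - 1*6928670964/5384513551 = -18321 - 6928670964/5384513551 = -98656601438835/5384513551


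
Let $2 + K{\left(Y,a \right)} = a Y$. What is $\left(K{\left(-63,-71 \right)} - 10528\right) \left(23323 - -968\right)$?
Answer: $-147130587$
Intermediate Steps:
$K{\left(Y,a \right)} = -2 + Y a$ ($K{\left(Y,a \right)} = -2 + a Y = -2 + Y a$)
$\left(K{\left(-63,-71 \right)} - 10528\right) \left(23323 - -968\right) = \left(\left(-2 - -4473\right) - 10528\right) \left(23323 - -968\right) = \left(\left(-2 + 4473\right) - 10528\right) \left(23323 + 968\right) = \left(4471 - 10528\right) 24291 = \left(-6057\right) 24291 = -147130587$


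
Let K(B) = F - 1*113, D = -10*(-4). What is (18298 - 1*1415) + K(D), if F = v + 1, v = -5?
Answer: 16766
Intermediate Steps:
F = -4 (F = -5 + 1 = -4)
D = 40
K(B) = -117 (K(B) = -4 - 1*113 = -4 - 113 = -117)
(18298 - 1*1415) + K(D) = (18298 - 1*1415) - 117 = (18298 - 1415) - 117 = 16883 - 117 = 16766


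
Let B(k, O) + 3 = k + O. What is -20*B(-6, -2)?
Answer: 220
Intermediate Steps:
B(k, O) = -3 + O + k (B(k, O) = -3 + (k + O) = -3 + (O + k) = -3 + O + k)
-20*B(-6, -2) = -20*(-3 - 2 - 6) = -20*(-11) = 220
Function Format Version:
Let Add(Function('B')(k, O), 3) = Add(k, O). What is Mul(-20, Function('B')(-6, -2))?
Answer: 220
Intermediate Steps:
Function('B')(k, O) = Add(-3, O, k) (Function('B')(k, O) = Add(-3, Add(k, O)) = Add(-3, Add(O, k)) = Add(-3, O, k))
Mul(-20, Function('B')(-6, -2)) = Mul(-20, Add(-3, -2, -6)) = Mul(-20, -11) = 220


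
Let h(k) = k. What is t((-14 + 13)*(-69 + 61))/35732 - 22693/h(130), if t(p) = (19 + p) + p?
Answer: -405430863/2322580 ≈ -174.56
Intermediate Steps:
t(p) = 19 + 2*p
t((-14 + 13)*(-69 + 61))/35732 - 22693/h(130) = (19 + 2*((-14 + 13)*(-69 + 61)))/35732 - 22693/130 = (19 + 2*(-1*(-8)))*(1/35732) - 22693*1/130 = (19 + 2*8)*(1/35732) - 22693/130 = (19 + 16)*(1/35732) - 22693/130 = 35*(1/35732) - 22693/130 = 35/35732 - 22693/130 = -405430863/2322580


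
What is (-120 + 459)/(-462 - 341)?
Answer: -339/803 ≈ -0.42217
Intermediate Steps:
(-120 + 459)/(-462 - 341) = 339/(-803) = 339*(-1/803) = -339/803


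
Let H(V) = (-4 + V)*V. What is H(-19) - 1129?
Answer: -692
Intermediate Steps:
H(V) = V*(-4 + V)
H(-19) - 1129 = -19*(-4 - 19) - 1129 = -19*(-23) - 1129 = 437 - 1129 = -692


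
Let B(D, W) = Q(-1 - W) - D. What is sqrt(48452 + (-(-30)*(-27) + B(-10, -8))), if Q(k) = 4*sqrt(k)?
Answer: 2*sqrt(11913 + sqrt(7)) ≈ 218.32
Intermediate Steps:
B(D, W) = -D + 4*sqrt(-1 - W) (B(D, W) = 4*sqrt(-1 - W) - D = -D + 4*sqrt(-1 - W))
sqrt(48452 + (-(-30)*(-27) + B(-10, -8))) = sqrt(48452 + (-(-30)*(-27) + (-1*(-10) + 4*sqrt(-1 - 1*(-8))))) = sqrt(48452 + (-30*27 + (10 + 4*sqrt(-1 + 8)))) = sqrt(48452 + (-810 + (10 + 4*sqrt(7)))) = sqrt(48452 + (-800 + 4*sqrt(7))) = sqrt(47652 + 4*sqrt(7))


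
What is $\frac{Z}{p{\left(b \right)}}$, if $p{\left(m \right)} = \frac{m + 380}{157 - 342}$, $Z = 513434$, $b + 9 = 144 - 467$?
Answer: $- \frac{47492645}{24} \approx -1.9789 \cdot 10^{6}$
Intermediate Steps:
$b = -332$ ($b = -9 + \left(144 - 467\right) = -9 - 323 = -332$)
$p{\left(m \right)} = - \frac{76}{37} - \frac{m}{185}$ ($p{\left(m \right)} = \frac{380 + m}{-185} = \left(380 + m\right) \left(- \frac{1}{185}\right) = - \frac{76}{37} - \frac{m}{185}$)
$\frac{Z}{p{\left(b \right)}} = \frac{513434}{- \frac{76}{37} - - \frac{332}{185}} = \frac{513434}{- \frac{76}{37} + \frac{332}{185}} = \frac{513434}{- \frac{48}{185}} = 513434 \left(- \frac{185}{48}\right) = - \frac{47492645}{24}$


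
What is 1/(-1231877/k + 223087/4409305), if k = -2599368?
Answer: 11461406319240/6011606624501 ≈ 1.9065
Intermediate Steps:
1/(-1231877/k + 223087/4409305) = 1/(-1231877/(-2599368) + 223087/4409305) = 1/(-1231877*(-1/2599368) + 223087*(1/4409305)) = 1/(1231877/2599368 + 223087/4409305) = 1/(6011606624501/11461406319240) = 11461406319240/6011606624501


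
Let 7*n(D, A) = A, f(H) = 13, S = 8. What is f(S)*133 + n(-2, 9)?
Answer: 12112/7 ≈ 1730.3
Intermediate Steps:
n(D, A) = A/7
f(S)*133 + n(-2, 9) = 13*133 + (⅐)*9 = 1729 + 9/7 = 12112/7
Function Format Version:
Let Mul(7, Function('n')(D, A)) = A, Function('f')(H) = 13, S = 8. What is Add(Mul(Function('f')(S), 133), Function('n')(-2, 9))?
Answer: Rational(12112, 7) ≈ 1730.3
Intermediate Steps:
Function('n')(D, A) = Mul(Rational(1, 7), A)
Add(Mul(Function('f')(S), 133), Function('n')(-2, 9)) = Add(Mul(13, 133), Mul(Rational(1, 7), 9)) = Add(1729, Rational(9, 7)) = Rational(12112, 7)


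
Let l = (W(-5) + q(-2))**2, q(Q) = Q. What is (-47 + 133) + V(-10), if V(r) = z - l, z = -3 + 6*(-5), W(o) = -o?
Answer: 44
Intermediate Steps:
z = -33 (z = -3 - 30 = -33)
l = 9 (l = (-1*(-5) - 2)**2 = (5 - 2)**2 = 3**2 = 9)
V(r) = -42 (V(r) = -33 - 1*9 = -33 - 9 = -42)
(-47 + 133) + V(-10) = (-47 + 133) - 42 = 86 - 42 = 44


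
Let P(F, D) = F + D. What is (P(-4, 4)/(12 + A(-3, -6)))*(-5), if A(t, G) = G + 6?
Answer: 0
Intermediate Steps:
A(t, G) = 6 + G
P(F, D) = D + F
(P(-4, 4)/(12 + A(-3, -6)))*(-5) = ((4 - 4)/(12 + (6 - 6)))*(-5) = (0/(12 + 0))*(-5) = (0/12)*(-5) = (0*(1/12))*(-5) = 0*(-5) = 0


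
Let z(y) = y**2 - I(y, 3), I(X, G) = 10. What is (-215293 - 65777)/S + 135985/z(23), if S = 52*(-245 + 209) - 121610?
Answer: 8468787550/32043579 ≈ 264.29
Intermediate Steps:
z(y) = -10 + y**2 (z(y) = y**2 - 1*10 = y**2 - 10 = -10 + y**2)
S = -123482 (S = 52*(-36) - 121610 = -1872 - 121610 = -123482)
(-215293 - 65777)/S + 135985/z(23) = (-215293 - 65777)/(-123482) + 135985/(-10 + 23**2) = -281070*(-1/123482) + 135985/(-10 + 529) = 140535/61741 + 135985/519 = 8468787550/32043579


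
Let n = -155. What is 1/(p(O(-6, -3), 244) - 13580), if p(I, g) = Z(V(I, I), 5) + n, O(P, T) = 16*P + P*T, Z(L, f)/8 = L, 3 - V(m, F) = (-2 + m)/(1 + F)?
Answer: -77/1056387 ≈ -7.2890e-5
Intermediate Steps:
V(m, F) = 3 - (-2 + m)/(1 + F)
Z(L, f) = 8*L
p(I, g) = -155 + 8*(5 + 2*I)/(1 + I) (p(I, g) = 8*((5 - I + 3*I)/(1 + I)) - 155 = 8*((5 + 2*I)/(1 + I)) - 155 = 8*(5 + 2*I)/(1 + I) - 155 = -155 + 8*(5 + 2*I)/(1 + I))
1/(p(O(-6, -3), 244) - 13580) = 1/((-115 - (-834)*(16 - 3))/(1 - 6*(16 - 3)) - 13580) = 1/((-115 - (-834)*13)/(1 - 6*13) - 13580) = 1/((-115 - 139*(-78))/(1 - 78) - 13580) = 1/((-115 + 10842)/(-77) - 13580) = 1/(-1/77*10727 - 13580) = 1/(-10727/77 - 13580) = 1/(-1056387/77) = -77/1056387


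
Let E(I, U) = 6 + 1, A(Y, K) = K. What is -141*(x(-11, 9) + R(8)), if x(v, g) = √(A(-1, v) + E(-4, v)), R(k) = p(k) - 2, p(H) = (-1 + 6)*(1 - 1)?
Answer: 282 - 282*I ≈ 282.0 - 282.0*I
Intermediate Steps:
p(H) = 0 (p(H) = 5*0 = 0)
E(I, U) = 7
R(k) = -2 (R(k) = 0 - 2 = -2)
x(v, g) = √(7 + v) (x(v, g) = √(v + 7) = √(7 + v))
-141*(x(-11, 9) + R(8)) = -141*(√(7 - 11) - 2) = -141*(√(-4) - 2) = -141*(2*I - 2) = -141*(-2 + 2*I) = 282 - 282*I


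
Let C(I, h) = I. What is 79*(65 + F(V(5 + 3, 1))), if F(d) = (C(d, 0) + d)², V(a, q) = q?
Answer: 5451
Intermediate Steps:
F(d) = 4*d² (F(d) = (d + d)² = (2*d)² = 4*d²)
79*(65 + F(V(5 + 3, 1))) = 79*(65 + 4*1²) = 79*(65 + 4*1) = 79*(65 + 4) = 79*69 = 5451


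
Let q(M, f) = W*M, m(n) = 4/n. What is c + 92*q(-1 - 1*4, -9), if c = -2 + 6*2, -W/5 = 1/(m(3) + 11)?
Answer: 7270/37 ≈ 196.49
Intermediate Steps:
W = -15/37 (W = -5/(4/3 + 11) = -5/37/3 = -5*3/37 = -15/37 ≈ -0.40541)
q(M, f) = -15*M/37
c = 10 (c = -2 + 12 = 10)
c + 92*q(-1 - 1*4, -9) = 10 + 92*(-15*(-1 - 1*4)/37) = 10 + 92*(-15*(-1 - 4)/37) = 10 + 92*(-15/37*(-5)) = 10 + 92*(75/37) = 10 + 6900/37 = 7270/37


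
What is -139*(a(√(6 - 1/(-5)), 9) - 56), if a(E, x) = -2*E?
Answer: 7784 + 278*√155/5 ≈ 8476.2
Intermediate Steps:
-139*(a(√(6 - 1/(-5)), 9) - 56) = -139*(-2*√(6 - 1/(-5)) - 56) = -139*(-2*√(6 - 1*(-⅕)) - 56) = -139*(-2*√(6 + ⅕) - 56) = -139*(-2*√155/5 - 56) = -139*(-56 - 2*√155/5) = 7784 + 278*√155/5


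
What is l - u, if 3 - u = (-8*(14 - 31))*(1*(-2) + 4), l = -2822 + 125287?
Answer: 122734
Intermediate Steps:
l = 122465
u = -269 (u = 3 - (-8*(14 - 31))*(1*(-2) + 4) = 3 - (-8*(-17))*(-2 + 4) = 3 - 136*2 = 3 - 1*272 = 3 - 272 = -269)
l - u = 122465 - 1*(-269) = 122465 + 269 = 122734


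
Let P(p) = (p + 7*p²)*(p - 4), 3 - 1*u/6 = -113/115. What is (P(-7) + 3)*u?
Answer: -10148364/115 ≈ -88247.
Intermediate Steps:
u = 2748/115 (u = 18 - (-678)/115 = 18 - 6*(-113/115) = 18 + 678/115 = 2748/115 ≈ 23.896)
P(p) = (-4 + p)*(p + 7*p²) (P(p) = (p + 7*p²)*(-4 + p) = (-4 + p)*(p + 7*p²))
(P(-7) + 3)*u = (-7*(-4 - 27*(-7) + 7*(-7)²) + 3)*(2748/115) = (-7*(-4 + 189 + 7*49) + 3)*(2748/115) = (-7*(-4 + 189 + 343) + 3)*(2748/115) = (-7*528 + 3)*(2748/115) = (-3696 + 3)*(2748/115) = -3693*2748/115 = -10148364/115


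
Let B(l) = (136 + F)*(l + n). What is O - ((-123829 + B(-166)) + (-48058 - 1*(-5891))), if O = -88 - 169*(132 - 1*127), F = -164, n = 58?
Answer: 162039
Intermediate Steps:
B(l) = -1624 - 28*l (B(l) = (136 - 164)*(l + 58) = -28*(58 + l) = -1624 - 28*l)
O = -933 (O = -88 - 169*(132 - 127) = -88 - 169*5 = -88 - 845 = -933)
O - ((-123829 + B(-166)) + (-48058 - 1*(-5891))) = -933 - ((-123829 + (-1624 - 28*(-166))) + (-48058 - 1*(-5891))) = -933 - ((-123829 + (-1624 + 4648)) + (-48058 + 5891)) = -933 - ((-123829 + 3024) - 42167) = -933 - (-120805 - 42167) = -933 - 1*(-162972) = -933 + 162972 = 162039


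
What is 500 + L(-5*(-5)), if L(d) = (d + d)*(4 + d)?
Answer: 1950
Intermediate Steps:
L(d) = 2*d*(4 + d) (L(d) = (2*d)*(4 + d) = 2*d*(4 + d))
500 + L(-5*(-5)) = 500 + 2*(-5*(-5))*(4 - 5*(-5)) = 500 + 2*25*(4 + 25) = 500 + 2*25*29 = 500 + 1450 = 1950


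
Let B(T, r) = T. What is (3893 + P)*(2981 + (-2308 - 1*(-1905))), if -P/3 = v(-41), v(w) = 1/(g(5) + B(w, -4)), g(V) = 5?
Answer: 60218213/6 ≈ 1.0036e+7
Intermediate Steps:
v(w) = 1/(5 + w)
P = 1/12 (P = -3/(5 - 41) = -3/(-36) = -3*(-1/36) = 1/12 ≈ 0.083333)
(3893 + P)*(2981 + (-2308 - 1*(-1905))) = (3893 + 1/12)*(2981 + (-2308 - 1*(-1905))) = 46717*(2981 + (-2308 + 1905))/12 = 46717*(2981 - 403)/12 = (46717/12)*2578 = 60218213/6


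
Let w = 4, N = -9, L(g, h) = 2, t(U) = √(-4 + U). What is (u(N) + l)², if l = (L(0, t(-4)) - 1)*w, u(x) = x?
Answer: 25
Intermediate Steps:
l = 4 (l = (2 - 1)*4 = 1*4 = 4)
(u(N) + l)² = (-9 + 4)² = (-5)² = 25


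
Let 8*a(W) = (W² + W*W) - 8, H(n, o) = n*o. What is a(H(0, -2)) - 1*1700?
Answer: -1701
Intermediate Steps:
a(W) = -1 + W²/4 (a(W) = ((W² + W*W) - 8)/8 = ((W² + W²) - 8)/8 = (2*W² - 8)/8 = (-8 + 2*W²)/8 = -1 + W²/4)
a(H(0, -2)) - 1*1700 = (-1 + (0*(-2))²/4) - 1*1700 = (-1 + (¼)*0²) - 1700 = (-1 + (¼)*0) - 1700 = (-1 + 0) - 1700 = -1 - 1700 = -1701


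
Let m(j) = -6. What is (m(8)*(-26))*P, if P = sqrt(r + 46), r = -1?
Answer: 468*sqrt(5) ≈ 1046.5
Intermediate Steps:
P = 3*sqrt(5) (P = sqrt(-1 + 46) = sqrt(45) = 3*sqrt(5) ≈ 6.7082)
(m(8)*(-26))*P = (-6*(-26))*(3*sqrt(5)) = 156*(3*sqrt(5)) = 468*sqrt(5)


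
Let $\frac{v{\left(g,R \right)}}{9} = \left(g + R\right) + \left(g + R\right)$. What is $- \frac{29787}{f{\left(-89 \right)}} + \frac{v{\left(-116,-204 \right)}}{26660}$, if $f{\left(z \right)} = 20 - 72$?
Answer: $\frac{39691095}{69316} \approx 572.61$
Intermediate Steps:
$v{\left(g,R \right)} = 18 R + 18 g$ ($v{\left(g,R \right)} = 9 \left(\left(g + R\right) + \left(g + R\right)\right) = 9 \left(\left(R + g\right) + \left(R + g\right)\right) = 9 \left(2 R + 2 g\right) = 18 R + 18 g$)
$f{\left(z \right)} = -52$
$- \frac{29787}{f{\left(-89 \right)}} + \frac{v{\left(-116,-204 \right)}}{26660} = - \frac{29787}{-52} + \frac{18 \left(-204\right) + 18 \left(-116\right)}{26660} = \left(-29787\right) \left(- \frac{1}{52}\right) + \left(-3672 - 2088\right) \frac{1}{26660} = \frac{29787}{52} - \frac{288}{1333} = \frac{39691095}{69316}$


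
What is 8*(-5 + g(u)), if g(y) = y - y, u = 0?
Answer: -40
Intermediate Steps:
g(y) = 0
8*(-5 + g(u)) = 8*(-5 + 0) = 8*(-5) = -40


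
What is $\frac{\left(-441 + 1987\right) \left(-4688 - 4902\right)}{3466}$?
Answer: $- \frac{7413070}{1733} \approx -4277.6$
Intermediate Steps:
$\frac{\left(-441 + 1987\right) \left(-4688 - 4902\right)}{3466} = 1546 \left(-9590\right) \frac{1}{3466} = \left(-14826140\right) \frac{1}{3466} = - \frac{7413070}{1733}$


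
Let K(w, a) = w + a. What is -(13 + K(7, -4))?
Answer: -16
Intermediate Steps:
K(w, a) = a + w
-(13 + K(7, -4)) = -(13 + (-4 + 7)) = -(13 + 3) = -1*16 = -16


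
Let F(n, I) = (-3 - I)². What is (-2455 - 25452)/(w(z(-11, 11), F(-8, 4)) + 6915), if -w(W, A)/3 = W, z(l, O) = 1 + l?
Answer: -27907/6945 ≈ -4.0183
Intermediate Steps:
w(W, A) = -3*W
(-2455 - 25452)/(w(z(-11, 11), F(-8, 4)) + 6915) = (-2455 - 25452)/(-3*(1 - 11) + 6915) = -27907/(-3*(-10) + 6915) = -27907/(30 + 6915) = -27907/6945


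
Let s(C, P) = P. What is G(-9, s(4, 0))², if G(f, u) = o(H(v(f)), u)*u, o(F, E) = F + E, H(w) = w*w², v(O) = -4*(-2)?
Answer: 0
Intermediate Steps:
v(O) = 8
H(w) = w³
o(F, E) = E + F
G(f, u) = u*(512 + u) (G(f, u) = (u + 8³)*u = (u + 512)*u = (512 + u)*u = u*(512 + u))
G(-9, s(4, 0))² = (0*(512 + 0))² = (0*512)² = 0² = 0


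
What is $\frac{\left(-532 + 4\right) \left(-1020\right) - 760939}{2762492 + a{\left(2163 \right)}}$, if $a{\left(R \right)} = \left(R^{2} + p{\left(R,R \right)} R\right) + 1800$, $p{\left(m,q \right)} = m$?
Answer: $- \frac{222379}{12121430} \approx -0.018346$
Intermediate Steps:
$a{\left(R \right)} = 1800 + 2 R^{2}$ ($a{\left(R \right)} = \left(R^{2} + R R\right) + 1800 = \left(R^{2} + R^{2}\right) + 1800 = 2 R^{2} + 1800 = 1800 + 2 R^{2}$)
$\frac{\left(-532 + 4\right) \left(-1020\right) - 760939}{2762492 + a{\left(2163 \right)}} = \frac{\left(-532 + 4\right) \left(-1020\right) - 760939}{2762492 + \left(1800 + 2 \cdot 2163^{2}\right)} = \frac{\left(-528\right) \left(-1020\right) - 760939}{2762492 + \left(1800 + 2 \cdot 4678569\right)} = \frac{538560 - 760939}{2762492 + \left(1800 + 9357138\right)} = - \frac{222379}{2762492 + 9358938} = - \frac{222379}{12121430}$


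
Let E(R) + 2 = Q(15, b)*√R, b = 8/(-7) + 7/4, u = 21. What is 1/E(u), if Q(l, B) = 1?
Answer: 2/17 + √21/17 ≈ 0.38721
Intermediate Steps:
b = 17/28 (b = 8*(-⅐) + 7*(¼) = -8/7 + 7/4 = 17/28 ≈ 0.60714)
E(R) = -2 + √R (E(R) = -2 + 1*√R = -2 + √R)
1/E(u) = 1/(-2 + √21)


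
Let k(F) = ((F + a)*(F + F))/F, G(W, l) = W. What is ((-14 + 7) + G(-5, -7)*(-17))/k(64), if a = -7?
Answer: 13/19 ≈ 0.68421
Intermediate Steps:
k(F) = -14 + 2*F (k(F) = ((F - 7)*(F + F))/F = ((-7 + F)*(2*F))/F = (2*F*(-7 + F))/F = -14 + 2*F)
((-14 + 7) + G(-5, -7)*(-17))/k(64) = ((-14 + 7) - 5*(-17))/(-14 + 2*64) = (-7 + 85)/(-14 + 128) = 78/114 = 78*(1/114) = 13/19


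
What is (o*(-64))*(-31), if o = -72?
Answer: -142848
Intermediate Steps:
(o*(-64))*(-31) = -72*(-64)*(-31) = 4608*(-31) = -142848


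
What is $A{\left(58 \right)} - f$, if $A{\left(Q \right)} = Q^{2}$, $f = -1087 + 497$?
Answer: $3954$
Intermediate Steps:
$f = -590$
$A{\left(58 \right)} - f = 58^{2} - -590 = 3364 + 590 = 3954$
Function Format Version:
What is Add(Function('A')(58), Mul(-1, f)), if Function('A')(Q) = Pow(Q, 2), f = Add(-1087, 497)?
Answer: 3954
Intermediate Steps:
f = -590
Add(Function('A')(58), Mul(-1, f)) = Add(Pow(58, 2), Mul(-1, -590)) = Add(3364, 590) = 3954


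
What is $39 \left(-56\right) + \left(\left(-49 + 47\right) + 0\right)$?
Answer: $-2186$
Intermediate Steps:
$39 \left(-56\right) + \left(\left(-49 + 47\right) + 0\right) = -2184 + \left(-2 + 0\right) = -2184 - 2 = -2186$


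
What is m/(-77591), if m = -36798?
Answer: 36798/77591 ≈ 0.47426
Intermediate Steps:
m/(-77591) = -36798/(-77591) = -36798*(-1/77591) = 36798/77591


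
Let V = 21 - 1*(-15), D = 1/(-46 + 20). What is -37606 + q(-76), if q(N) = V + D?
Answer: -976821/26 ≈ -37570.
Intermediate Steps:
D = -1/26 (D = 1/(-26) = -1/26 ≈ -0.038462)
V = 36 (V = 21 + 15 = 36)
q(N) = 935/26 (q(N) = 36 - 1/26 = 935/26)
-37606 + q(-76) = -37606 + 935/26 = -976821/26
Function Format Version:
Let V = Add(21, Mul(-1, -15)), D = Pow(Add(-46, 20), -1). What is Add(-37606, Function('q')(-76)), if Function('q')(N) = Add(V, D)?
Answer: Rational(-976821, 26) ≈ -37570.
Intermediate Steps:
D = Rational(-1, 26) (D = Pow(-26, -1) = Rational(-1, 26) ≈ -0.038462)
V = 36 (V = Add(21, 15) = 36)
Function('q')(N) = Rational(935, 26) (Function('q')(N) = Add(36, Rational(-1, 26)) = Rational(935, 26))
Add(-37606, Function('q')(-76)) = Add(-37606, Rational(935, 26)) = Rational(-976821, 26)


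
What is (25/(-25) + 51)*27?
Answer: 1350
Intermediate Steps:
(25/(-25) + 51)*27 = (25*(-1/25) + 51)*27 = (-1 + 51)*27 = 50*27 = 1350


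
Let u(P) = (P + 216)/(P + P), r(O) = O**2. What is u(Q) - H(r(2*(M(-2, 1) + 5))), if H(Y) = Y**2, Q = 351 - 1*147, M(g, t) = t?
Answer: -704989/34 ≈ -20735.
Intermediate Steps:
Q = 204 (Q = 351 - 147 = 204)
u(P) = (216 + P)/(2*P) (u(P) = (216 + P)/((2*P)) = (216 + P)*(1/(2*P)) = (216 + P)/(2*P))
u(Q) - H(r(2*(M(-2, 1) + 5))) = (1/2)*(216 + 204)/204 - ((2*(1 + 5))**2)**2 = (1/2)*(1/204)*420 - ((2*6)**2)**2 = 35/34 - (12**2)**2 = 35/34 - 1*144**2 = 35/34 - 1*20736 = 35/34 - 20736 = -704989/34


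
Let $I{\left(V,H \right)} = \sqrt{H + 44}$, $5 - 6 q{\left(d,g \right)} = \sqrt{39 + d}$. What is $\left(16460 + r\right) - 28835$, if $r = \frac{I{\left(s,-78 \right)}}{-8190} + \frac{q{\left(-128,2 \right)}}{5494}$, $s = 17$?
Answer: $- \frac{407929495}{32964} - \frac{i \sqrt{34}}{8190} - \frac{i \sqrt{89}}{32964} \approx -12375.0 - 0.00099815 i$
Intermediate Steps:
$q{\left(d,g \right)} = \frac{5}{6} - \frac{\sqrt{39 + d}}{6}$
$I{\left(V,H \right)} = \sqrt{44 + H}$
$r = \frac{5}{32964} - \frac{i \sqrt{34}}{8190} - \frac{i \sqrt{89}}{32964}$ ($r = \frac{\sqrt{44 - 78}}{-8190} + \frac{\frac{5}{6} - \frac{\sqrt{39 - 128}}{6}}{5494} = \sqrt{-34} \left(- \frac{1}{8190}\right) + \left(\frac{5}{6} - \frac{\sqrt{-89}}{6}\right) \frac{1}{5494} = i \sqrt{34} \left(- \frac{1}{8190}\right) + \left(\frac{5}{6} - \frac{i \sqrt{89}}{6}\right) \frac{1}{5494} = - \frac{i \sqrt{34}}{8190} + \left(\frac{5}{6} - \frac{i \sqrt{89}}{6}\right) \frac{1}{5494} = - \frac{i \sqrt{34}}{8190} + \left(\frac{5}{32964} - \frac{i \sqrt{89}}{32964}\right) = \frac{5}{32964} - \frac{i \sqrt{34}}{8190} - \frac{i \sqrt{89}}{32964} \approx 0.00015168 - 0.00099815 i$)
$\left(16460 + r\right) - 28835 = \left(16460 - \left(- \frac{5}{32964} + \frac{i \sqrt{34}}{8190} + \frac{i \sqrt{89}}{32964}\right)\right) - 28835 = \left(\frac{542587445}{32964} - \frac{i \sqrt{34}}{8190} - \frac{i \sqrt{89}}{32964}\right) - 28835 = - \frac{407929495}{32964} - \frac{i \sqrt{34}}{8190} - \frac{i \sqrt{89}}{32964}$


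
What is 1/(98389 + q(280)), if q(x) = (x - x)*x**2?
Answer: 1/98389 ≈ 1.0164e-5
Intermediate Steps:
q(x) = 0 (q(x) = 0*x**2 = 0)
1/(98389 + q(280)) = 1/(98389 + 0) = 1/98389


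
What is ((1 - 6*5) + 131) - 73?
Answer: 29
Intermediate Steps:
((1 - 6*5) + 131) - 73 = ((1 - 30) + 131) - 73 = (-29 + 131) - 73 = 102 - 73 = 29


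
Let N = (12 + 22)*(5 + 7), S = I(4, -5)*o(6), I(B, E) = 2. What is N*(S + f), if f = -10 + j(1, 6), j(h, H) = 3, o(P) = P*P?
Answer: 26520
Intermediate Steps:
o(P) = P**2
f = -7 (f = -10 + 3 = -7)
S = 72 (S = 2*6**2 = 2*36 = 72)
N = 408 (N = 34*12 = 408)
N*(S + f) = 408*(72 - 7) = 408*65 = 26520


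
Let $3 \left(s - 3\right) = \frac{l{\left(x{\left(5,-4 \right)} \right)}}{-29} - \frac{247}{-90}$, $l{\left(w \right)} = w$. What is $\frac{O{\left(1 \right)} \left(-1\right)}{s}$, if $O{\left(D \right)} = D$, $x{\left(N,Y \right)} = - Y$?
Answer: $- \frac{7830}{30293} \approx -0.25848$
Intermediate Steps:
$s = \frac{30293}{7830}$ ($s = 3 + \frac{\frac{\left(-1\right) \left(-4\right)}{-29} - \frac{247}{-90}}{3} = 3 + \frac{4 \left(- \frac{1}{29}\right) - - \frac{247}{90}}{3} = 3 + \frac{- \frac{4}{29} + \frac{247}{90}}{3} = 3 + \frac{1}{3} \cdot \frac{6803}{2610} = 3 + \frac{6803}{7830} = \frac{30293}{7830} \approx 3.8688$)
$\frac{O{\left(1 \right)} \left(-1\right)}{s} = \frac{1 \left(-1\right)}{\frac{30293}{7830}} = \left(-1\right) \frac{7830}{30293} = - \frac{7830}{30293}$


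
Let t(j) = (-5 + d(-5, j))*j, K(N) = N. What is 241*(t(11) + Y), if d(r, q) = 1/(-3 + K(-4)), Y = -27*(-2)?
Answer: -4338/7 ≈ -619.71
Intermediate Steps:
Y = 54
d(r, q) = -1/7 (d(r, q) = 1/(-3 - 4) = 1/(-7) = -1/7)
t(j) = -36*j/7 (t(j) = (-5 - 1/7)*j = -36*j/7)
241*(t(11) + Y) = 241*(-36/7*11 + 54) = 241*(-396/7 + 54) = 241*(-18/7) = -4338/7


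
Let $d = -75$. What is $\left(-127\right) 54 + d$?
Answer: $-6933$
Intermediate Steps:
$\left(-127\right) 54 + d = \left(-127\right) 54 - 75 = -6858 - 75 = -6933$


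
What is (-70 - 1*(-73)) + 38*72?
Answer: 2739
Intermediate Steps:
(-70 - 1*(-73)) + 38*72 = (-70 + 73) + 2736 = 3 + 2736 = 2739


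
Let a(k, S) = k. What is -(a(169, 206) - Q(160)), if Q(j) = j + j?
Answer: 151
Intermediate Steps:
Q(j) = 2*j
-(a(169, 206) - Q(160)) = -(169 - 2*160) = -(169 - 1*320) = -(169 - 320) = -1*(-151) = 151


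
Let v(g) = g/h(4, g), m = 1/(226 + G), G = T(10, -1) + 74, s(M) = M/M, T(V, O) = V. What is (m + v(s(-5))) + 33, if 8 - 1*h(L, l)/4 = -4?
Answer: 245699/7440 ≈ 33.024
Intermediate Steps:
h(L, l) = 48 (h(L, l) = 32 - 4*(-4) = 32 + 16 = 48)
s(M) = 1
G = 84 (G = 10 + 74 = 84)
m = 1/310 (m = 1/(226 + 84) = 1/310 ≈ 0.0032258)
v(g) = g/48
(m + v(s(-5))) + 33 = (1/310 + (1/48)*1) + 33 = (1/310 + 1/48) + 33 = 179/7440 + 33 = 245699/7440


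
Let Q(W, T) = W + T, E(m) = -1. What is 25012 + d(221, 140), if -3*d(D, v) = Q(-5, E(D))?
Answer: 25014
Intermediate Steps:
Q(W, T) = T + W
d(D, v) = 2 (d(D, v) = -(-1 - 5)/3 = -⅓*(-6) = 2)
25012 + d(221, 140) = 25012 + 2 = 25014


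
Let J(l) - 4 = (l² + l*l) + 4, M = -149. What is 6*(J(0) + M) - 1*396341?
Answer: -397187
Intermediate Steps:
J(l) = 8 + 2*l² (J(l) = 4 + ((l² + l*l) + 4) = 4 + ((l² + l²) + 4) = 4 + (2*l² + 4) = 4 + (4 + 2*l²) = 8 + 2*l²)
6*(J(0) + M) - 1*396341 = 6*((8 + 2*0²) - 149) - 1*396341 = 6*((8 + 2*0) - 149) - 396341 = 6*((8 + 0) - 149) - 396341 = 6*(8 - 149) - 396341 = 6*(-141) - 396341 = -846 - 396341 = -397187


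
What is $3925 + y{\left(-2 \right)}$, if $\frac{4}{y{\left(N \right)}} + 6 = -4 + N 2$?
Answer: $\frac{27473}{7} \approx 3924.7$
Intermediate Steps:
$y{\left(N \right)} = \frac{4}{-10 + 2 N}$ ($y{\left(N \right)} = \frac{4}{-6 + \left(-4 + N 2\right)} = \frac{4}{-6 + \left(-4 + 2 N\right)} = \frac{4}{-10 + 2 N}$)
$3925 + y{\left(-2 \right)} = 3925 + \frac{2}{-5 - 2} = 3925 + \frac{2}{-7} = 3925 + 2 \left(- \frac{1}{7}\right) = 3925 - \frac{2}{7} = \frac{27473}{7}$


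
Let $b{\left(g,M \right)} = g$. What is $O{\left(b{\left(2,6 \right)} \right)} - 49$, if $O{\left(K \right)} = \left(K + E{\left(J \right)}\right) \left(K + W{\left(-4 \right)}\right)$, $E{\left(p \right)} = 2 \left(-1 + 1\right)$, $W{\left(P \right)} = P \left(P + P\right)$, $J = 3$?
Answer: $19$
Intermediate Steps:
$W{\left(P \right)} = 2 P^{2}$ ($W{\left(P \right)} = P 2 P = 2 P^{2}$)
$E{\left(p \right)} = 0$ ($E{\left(p \right)} = 2 \cdot 0 = 0$)
$O{\left(K \right)} = K \left(32 + K\right)$ ($O{\left(K \right)} = \left(K + 0\right) \left(K + 2 \left(-4\right)^{2}\right) = K \left(K + 2 \cdot 16\right) = K \left(K + 32\right) = K \left(32 + K\right)$)
$O{\left(b{\left(2,6 \right)} \right)} - 49 = 2 \left(32 + 2\right) - 49 = 2 \cdot 34 - 49 = 68 - 49 = 19$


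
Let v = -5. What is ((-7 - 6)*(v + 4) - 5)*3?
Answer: 24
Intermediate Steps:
((-7 - 6)*(v + 4) - 5)*3 = ((-7 - 6)*(-5 + 4) - 5)*3 = (-13*(-1) - 5)*3 = (13 - 5)*3 = 8*3 = 24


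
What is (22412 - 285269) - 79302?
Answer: -342159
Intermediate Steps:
(22412 - 285269) - 79302 = -262857 - 79302 = -342159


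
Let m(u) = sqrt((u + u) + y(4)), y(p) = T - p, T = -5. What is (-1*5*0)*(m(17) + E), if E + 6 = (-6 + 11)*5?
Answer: 0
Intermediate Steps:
y(p) = -5 - p
m(u) = sqrt(-9 + 2*u) (m(u) = sqrt((u + u) + (-5 - 1*4)) = sqrt(2*u + (-5 - 4)) = sqrt(2*u - 9) = sqrt(-9 + 2*u))
E = 19 (E = -6 + (-6 + 11)*5 = -6 + 5*5 = -6 + 25 = 19)
(-1*5*0)*(m(17) + E) = (-1*5*0)*(sqrt(-9 + 2*17) + 19) = (-5*0)*(sqrt(-9 + 34) + 19) = 0*(sqrt(25) + 19) = 0*(5 + 19) = 0*24 = 0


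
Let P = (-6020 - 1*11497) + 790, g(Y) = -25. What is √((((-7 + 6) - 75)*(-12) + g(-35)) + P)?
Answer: 12*I*√110 ≈ 125.86*I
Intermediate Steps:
P = -16727 (P = (-6020 - 11497) + 790 = -17517 + 790 = -16727)
√((((-7 + 6) - 75)*(-12) + g(-35)) + P) = √((((-7 + 6) - 75)*(-12) - 25) - 16727) = √(((-1 - 75)*(-12) - 25) - 16727) = √((-76*(-12) - 25) - 16727) = √((912 - 25) - 16727) = √(887 - 16727) = √(-15840) = 12*I*√110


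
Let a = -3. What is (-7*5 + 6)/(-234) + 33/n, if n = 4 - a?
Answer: 7925/1638 ≈ 4.8382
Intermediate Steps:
n = 7 (n = 4 - 1*(-3) = 4 + 3 = 7)
(-7*5 + 6)/(-234) + 33/n = (-7*5 + 6)/(-234) + 33/7 = (-35 + 6)*(-1/234) + 33*(⅐) = -29*(-1/234) + 33/7 = 29/234 + 33/7 = 7925/1638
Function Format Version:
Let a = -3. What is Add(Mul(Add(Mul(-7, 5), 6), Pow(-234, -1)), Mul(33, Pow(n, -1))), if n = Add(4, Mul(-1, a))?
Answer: Rational(7925, 1638) ≈ 4.8382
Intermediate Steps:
n = 7 (n = Add(4, Mul(-1, -3)) = Add(4, 3) = 7)
Add(Mul(Add(Mul(-7, 5), 6), Pow(-234, -1)), Mul(33, Pow(n, -1))) = Add(Mul(Add(Mul(-7, 5), 6), Pow(-234, -1)), Mul(33, Pow(7, -1))) = Add(Mul(Add(-35, 6), Rational(-1, 234)), Mul(33, Rational(1, 7))) = Add(Mul(-29, Rational(-1, 234)), Rational(33, 7)) = Add(Rational(29, 234), Rational(33, 7)) = Rational(7925, 1638)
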